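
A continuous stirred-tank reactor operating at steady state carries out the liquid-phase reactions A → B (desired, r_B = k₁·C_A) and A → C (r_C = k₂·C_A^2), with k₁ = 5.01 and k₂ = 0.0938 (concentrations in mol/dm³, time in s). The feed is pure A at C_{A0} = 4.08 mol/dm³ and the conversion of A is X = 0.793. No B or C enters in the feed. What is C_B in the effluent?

Exit C_A = C_{A0}(1−X) = 4.08×0.207 = 0.8446 mol/dm³.
Rates in a CSTR are evaluated at the outlet concentration: r_B = 5.01×0.8446 = 4.231, r_C = 0.0938×0.8446^2 = 0.06691.
Fraction of consumed A going to B: r_B/(r_B+r_C) = 0.9844.
C_B = 0.9844·C_{A0}·X = 0.9844×4.08×0.793 = 3.19 mol/dm³.

3.19 mol/dm³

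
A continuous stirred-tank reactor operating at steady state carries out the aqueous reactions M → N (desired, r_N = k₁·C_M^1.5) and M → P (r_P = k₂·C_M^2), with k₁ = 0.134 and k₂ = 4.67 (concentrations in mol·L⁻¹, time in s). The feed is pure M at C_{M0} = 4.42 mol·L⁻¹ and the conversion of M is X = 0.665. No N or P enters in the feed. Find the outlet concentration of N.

Exit C_M = C_{M0}(1−X) = 4.42×0.335 = 1.481 mol·L⁻¹.
In a CSTR the entire volume is at exit conditions, so r_N = 0.134×1.481^1.5 = 0.2414 and r_P = 4.67×1.481^2 = 10.24.
Fraction of consumed M going to N: r_N/(r_N+r_P) = 0.02304.
C_N = 0.02304·C_{M0}·X = 0.02304×4.42×0.665 = 0.0677 mol·L⁻¹.

0.0677 mol·L⁻¹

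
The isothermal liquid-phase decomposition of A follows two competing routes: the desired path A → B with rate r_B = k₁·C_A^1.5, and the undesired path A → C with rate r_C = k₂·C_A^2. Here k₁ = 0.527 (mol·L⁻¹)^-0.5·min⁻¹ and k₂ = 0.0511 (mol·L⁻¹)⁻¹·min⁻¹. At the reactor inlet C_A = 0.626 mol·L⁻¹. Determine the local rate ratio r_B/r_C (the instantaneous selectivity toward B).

S_{B/C} = r_B/r_C = (k₁·C_A^1.5)/(k₂·C_A^2) = (k₁/k₂)·C_A^-0.5.
= (0.527×0.6260^1.5) / (0.0511×0.6260^2) = 0.2610/0.02002 = 13.0.
The undesired path is higher order in A, so low C_A (CSTR or dilute feed) favours B.

13.0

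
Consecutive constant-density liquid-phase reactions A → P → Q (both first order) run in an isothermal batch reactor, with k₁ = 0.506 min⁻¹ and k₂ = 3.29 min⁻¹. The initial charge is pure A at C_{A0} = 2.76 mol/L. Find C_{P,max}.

For a first-order series the maximum intermediate yield is C_{P,max}/C_{A0} = (k₁/k₂)^[k₂/(k₂−k₁)].
= (0.506/3.29)^(3.29/(3.29−0.506)) = (0.1538)^(1.182) = 0.1094.
C_{P,max} = 0.1094×2.76 = 0.302 mol/L.

0.302 mol/L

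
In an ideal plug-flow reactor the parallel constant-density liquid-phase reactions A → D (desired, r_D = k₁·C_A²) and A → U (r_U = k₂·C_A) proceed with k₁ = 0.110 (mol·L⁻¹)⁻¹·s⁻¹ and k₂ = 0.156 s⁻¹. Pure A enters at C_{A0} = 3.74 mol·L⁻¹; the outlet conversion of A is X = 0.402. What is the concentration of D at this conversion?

C_A = C_{A0}(1−X) = 2.237 mol·L⁻¹.
Along a PFR/batch, dC_U/dC_A = −r_U/(r_D+r_U) = −k₂/(k₂+k₁·C_A).
Integrating from C_{A0} to C_A: C_U = (0.156/0.110)·ln[(0.156+0.110·3.74)/(0.156+0.110·2.24)] = 1.418·ln(0.5674/0.4020) = 0.4887 mol·L⁻¹.
Then C_D = (C_{A0}−C_A) − C_U = 1.503 − 0.4887 = 1.015 mol·L⁻¹.

1.01 mol·L⁻¹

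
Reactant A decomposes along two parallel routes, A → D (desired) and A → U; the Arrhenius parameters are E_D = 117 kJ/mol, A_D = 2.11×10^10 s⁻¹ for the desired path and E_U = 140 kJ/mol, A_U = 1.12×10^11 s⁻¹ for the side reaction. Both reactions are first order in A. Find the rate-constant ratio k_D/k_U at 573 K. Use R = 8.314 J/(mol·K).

Since both paths have the same order in A, the concentration cancels and S_{D/U} = k_D/k_U = (A_D/A_U)·exp[(E_U−E_D)/(RT)].
(E_U−E_D)/(RT) = (140−117)×10³/(8.314×573) = 23000/4764 = 4.828.
k_D/k_U = (2.11×10^10/1.12×10^11)·exp(4.828) = 0.1884 × 125.0 = 23.5.

23.5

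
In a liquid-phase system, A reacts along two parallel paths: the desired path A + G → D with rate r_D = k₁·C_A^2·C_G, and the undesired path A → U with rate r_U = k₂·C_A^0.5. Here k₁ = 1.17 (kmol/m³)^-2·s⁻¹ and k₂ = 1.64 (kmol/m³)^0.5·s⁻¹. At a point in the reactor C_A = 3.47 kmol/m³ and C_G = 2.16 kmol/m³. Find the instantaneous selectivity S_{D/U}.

S_{D/U} = r_D/r_U = (k₁·C_A^2·C_G)/(k₂·C_A^0.5) = (k₁/k₂)·C_A^1.5·C_G.
= (1.17×3.470^2×2.160) / (1.64×3.470^0.5) = 30.43/3.055 = 9.96.

9.96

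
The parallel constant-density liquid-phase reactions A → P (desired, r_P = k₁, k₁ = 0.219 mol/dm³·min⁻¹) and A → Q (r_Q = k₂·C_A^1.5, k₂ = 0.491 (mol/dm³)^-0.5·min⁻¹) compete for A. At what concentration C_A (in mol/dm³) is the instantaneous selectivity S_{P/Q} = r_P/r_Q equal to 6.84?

0.162 mol/dm³

S_{P/Q} = (k₁/k₂)·C_A^-1.5 ⇒ C_A = (S·k₂/k₁)^(1/(-1.5)).
= (6.84×0.491/0.219)^(-0.6667) = (15.34)^(-0.6667) = 0.162 mol/dm³.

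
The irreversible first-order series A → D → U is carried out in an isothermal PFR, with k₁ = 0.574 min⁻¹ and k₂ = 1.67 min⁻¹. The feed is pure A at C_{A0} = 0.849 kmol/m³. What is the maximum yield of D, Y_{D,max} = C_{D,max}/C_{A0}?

0.196

At the optimum, C_{D,max}/C_{A0} = (k₁/k₂)^[k₂/(k₂−k₁)].
= (0.574/1.67)^(1.67/(1.67−0.574)) = (0.3437)^(1.524) = 0.1965.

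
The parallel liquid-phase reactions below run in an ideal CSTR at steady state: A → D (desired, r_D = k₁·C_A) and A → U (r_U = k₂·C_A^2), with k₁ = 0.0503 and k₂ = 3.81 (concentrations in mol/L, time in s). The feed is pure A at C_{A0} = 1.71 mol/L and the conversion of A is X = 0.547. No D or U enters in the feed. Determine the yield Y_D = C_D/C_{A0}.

Exit C_A = C_{A0}(1−X) = 1.71×0.453 = 0.7746 mol/L.
In a CSTR the entire volume is at exit conditions, so r_D = 0.0503×0.7746 = 0.03896 and r_U = 3.81×0.7746^2 = 2.286.
Fraction of consumed A going to D: r_D/(r_D+r_U) = 0.01676.
C_D = 0.01676·C_{A0}·X = 0.01676×1.71×0.547 = 0.0157 mol/L; Y_D = C_D/C_{A0} = 0.00917.

0.00917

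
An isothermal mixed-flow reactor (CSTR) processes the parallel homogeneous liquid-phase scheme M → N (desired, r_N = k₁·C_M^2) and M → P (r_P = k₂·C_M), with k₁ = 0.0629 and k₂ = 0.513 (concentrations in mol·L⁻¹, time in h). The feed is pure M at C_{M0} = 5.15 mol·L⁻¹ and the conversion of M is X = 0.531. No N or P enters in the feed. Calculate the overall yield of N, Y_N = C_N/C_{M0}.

0.121

Exit C_M = C_{M0}(1−X) = 5.15×0.469 = 2.415 mol·L⁻¹.
A CSTR operates uniformly at the exit composition, giving r_N = 0.3670 and r_P = 1.239 (each k·C_M^n at C_M = 2.415).
Fraction of consumed M going to N: r_N/(r_N+r_P) = 0.2285.
C_N = 0.2285·C_{M0}·X = 0.2285×5.15×0.531 = 0.625 mol·L⁻¹; Y_N = C_N/C_{M0} = 0.121.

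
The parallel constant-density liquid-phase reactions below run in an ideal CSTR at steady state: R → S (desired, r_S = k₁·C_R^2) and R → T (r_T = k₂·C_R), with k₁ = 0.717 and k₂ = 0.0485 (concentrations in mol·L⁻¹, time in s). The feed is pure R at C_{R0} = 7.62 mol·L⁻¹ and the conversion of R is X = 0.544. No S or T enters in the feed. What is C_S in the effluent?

4.07 mol·L⁻¹

Exit C_R = C_{R0}(1−X) = 7.62×0.456 = 3.475 mol·L⁻¹.
A CSTR operates uniformly at the exit composition, giving r_S = 8.657 and r_T = 0.1685 (each k·C_R^n at C_R = 3.475).
Fraction of consumed R going to S: r_S/(r_S+r_T) = 0.9809.
C_S = 0.9809·C_{R0}·X = 0.9809×7.62×0.544 = 4.07 mol·L⁻¹.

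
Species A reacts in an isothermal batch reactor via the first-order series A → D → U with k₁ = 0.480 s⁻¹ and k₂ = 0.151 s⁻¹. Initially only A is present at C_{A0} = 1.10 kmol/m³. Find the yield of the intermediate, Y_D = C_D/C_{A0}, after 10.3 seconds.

Solving the coupled first-order balances gives C_D(t) = [k₁/(k₂−k₁)]·C_{A0}·(e^(−k₁t) − e^(−k₂t)).
e^(−k₁t) = e^(−0.480×10.3) = e^(−4.944) = 0.007126; e^(−k₂t) = e^(−1.555) = 0.2111.
C_D = 0.480×1.10/(0.151−0.480) × (0.007126−0.2111) = (-1.605)×(-0.2040) = 0.3274 kmol/m³.
Y_D = C_D/C_{A0} = 0.3274/1.10 = 0.298.

0.298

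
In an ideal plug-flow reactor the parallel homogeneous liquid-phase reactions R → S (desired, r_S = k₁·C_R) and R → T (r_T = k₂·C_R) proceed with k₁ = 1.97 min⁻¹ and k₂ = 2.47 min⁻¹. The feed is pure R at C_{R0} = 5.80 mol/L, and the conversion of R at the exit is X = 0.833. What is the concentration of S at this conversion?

C_R = C_{R0}(1−X) = 0.9686 mol/L.
Both paths are first order in R, so the instantaneous fraction to S is constant: dC_S/d(−C_R) = k₁/(k₁+k₂) = 0.4437.
C_S = 0.4437·(C_{R0}−C_R) = 0.4437×4.831 = 2.14 mol/L.

2.14 mol/L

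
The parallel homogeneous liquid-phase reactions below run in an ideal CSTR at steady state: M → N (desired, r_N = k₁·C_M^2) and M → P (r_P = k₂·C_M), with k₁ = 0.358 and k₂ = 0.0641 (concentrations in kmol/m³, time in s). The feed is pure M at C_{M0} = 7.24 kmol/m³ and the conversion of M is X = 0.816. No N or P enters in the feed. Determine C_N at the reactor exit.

5.21 kmol/m³

Exit C_M = C_{M0}(1−X) = 7.24×0.184 = 1.332 kmol/m³.
Rates in a CSTR are evaluated at the outlet concentration: r_N = 0.358×1.332^2 = 0.6353, r_P = 0.0641×1.332 = 0.08539.
Fraction of consumed M going to N: r_N/(r_N+r_P) = 0.8815.
C_N = 0.8815·C_{M0}·X = 0.8815×7.24×0.816 = 5.21 kmol/m³.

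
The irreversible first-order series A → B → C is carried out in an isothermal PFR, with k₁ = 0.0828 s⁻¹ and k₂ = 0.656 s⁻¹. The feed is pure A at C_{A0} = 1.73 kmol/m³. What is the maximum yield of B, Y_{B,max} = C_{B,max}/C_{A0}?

Evaluating C_B at τ_opt = ln(k₂/k₁)/(k₂−k₁) gives C_{B,max}/C_{A0} = (k₁/k₂)^[k₂/(k₂−k₁)].
= (0.0828/0.656)^(0.656/(0.656−0.0828)) = (0.1262)^(1.144) = 0.09360.

0.0936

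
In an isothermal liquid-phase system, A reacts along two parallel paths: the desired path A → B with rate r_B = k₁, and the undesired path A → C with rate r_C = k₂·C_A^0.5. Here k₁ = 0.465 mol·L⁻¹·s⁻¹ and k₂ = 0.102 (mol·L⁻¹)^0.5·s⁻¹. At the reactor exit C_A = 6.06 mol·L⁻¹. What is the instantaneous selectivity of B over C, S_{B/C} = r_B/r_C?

S_{B/C} = r_B/r_C = (k₁)/(k₂·C_A^0.5) = (k₁/k₂)·C_A^-0.5.
= (0.465) / (0.102×6.060^0.5) = 0.4650/0.2511 = 1.85.

1.85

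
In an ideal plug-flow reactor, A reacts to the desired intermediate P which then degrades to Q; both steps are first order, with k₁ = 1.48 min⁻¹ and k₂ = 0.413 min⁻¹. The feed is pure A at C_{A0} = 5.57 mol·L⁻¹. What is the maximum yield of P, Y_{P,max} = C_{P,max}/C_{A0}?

Evaluating C_P at τ_opt = ln(k₂/k₁)/(k₂−k₁) gives C_{P,max}/C_{A0} = (k₁/k₂)^[k₂/(k₂−k₁)].
= (1.48/0.413)^(0.413/(0.413−1.48)) = (3.584)^(-0.3871) = 0.6102.

0.610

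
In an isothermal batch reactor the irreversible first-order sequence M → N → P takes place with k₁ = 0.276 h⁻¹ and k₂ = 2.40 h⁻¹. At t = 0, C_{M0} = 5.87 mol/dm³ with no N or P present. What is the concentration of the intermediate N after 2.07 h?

For first-order series with pure M initially, C_N(t) = k₁C_{M0}/(k₂−k₁)·(e^(−k₁t) − e^(−k₂t)).
e^(−k₁t) = e^(−0.276×2.07) = e^(−0.5713) = 0.5648; e^(−k₂t) = e^(−4.968) = 0.006957.
C_N = 0.276×5.87/(2.40−0.276) × (0.5648−0.006957) = 0.7628×0.5578 = 0.4255 mol/dm³.

0.425 mol/dm³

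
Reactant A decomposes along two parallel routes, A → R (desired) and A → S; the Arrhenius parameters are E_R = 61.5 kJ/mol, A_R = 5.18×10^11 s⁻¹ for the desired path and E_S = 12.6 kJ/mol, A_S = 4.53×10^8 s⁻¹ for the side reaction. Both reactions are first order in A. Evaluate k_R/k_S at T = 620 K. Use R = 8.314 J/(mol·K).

Since both paths have the same order in A, the concentration cancels and S_{R/S} = k_R/k_S = (A_R/A_S)·exp[(E_S−E_R)/(RT)].
(E_S−E_R)/(RT) = (12.6−61.5)×10³/(8.314×620) = -48900/5155 = -9.487.
k_R/k_S = (5.18×10^11/4.53×10^8)·exp(-9.487) = 1143 × 7.587×10^-5 = 0.0868.

0.0868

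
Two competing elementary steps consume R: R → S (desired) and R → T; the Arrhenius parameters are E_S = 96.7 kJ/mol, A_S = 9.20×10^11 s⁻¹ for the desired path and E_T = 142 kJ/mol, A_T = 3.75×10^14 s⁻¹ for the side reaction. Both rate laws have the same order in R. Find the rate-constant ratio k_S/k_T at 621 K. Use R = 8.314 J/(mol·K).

15.9

With equal orders, S_{S/T} = k_S/k_T = (A_S/A_T)·exp[(E_T−E_S)/(RT)].
(E_T−E_S)/(RT) = (142−96.7)×10³/(8.314×621) = 45300/5163 = 8.774.
k_S/k_T = (9.20×10^11/3.75×10^14)·exp(8.774) = 0.002453 × 6464 = 15.9.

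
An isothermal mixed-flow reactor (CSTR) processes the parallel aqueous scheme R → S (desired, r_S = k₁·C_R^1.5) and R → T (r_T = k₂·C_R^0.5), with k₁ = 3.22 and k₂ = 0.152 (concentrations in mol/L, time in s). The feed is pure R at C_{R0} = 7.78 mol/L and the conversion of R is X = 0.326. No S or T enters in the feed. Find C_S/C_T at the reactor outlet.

Exit C_R = C_{R0}(1−X) = 7.78×0.674 = 5.244 mol/L.
A CSTR operates uniformly at the exit composition, giving r_S = 38.66 and r_T = 0.3481 (each k·C_R^n at C_R = 5.244).
Overall selectivity = C_S/C_T = r_Sτ/(r_Tτ) = r_S/r_T = 111.

111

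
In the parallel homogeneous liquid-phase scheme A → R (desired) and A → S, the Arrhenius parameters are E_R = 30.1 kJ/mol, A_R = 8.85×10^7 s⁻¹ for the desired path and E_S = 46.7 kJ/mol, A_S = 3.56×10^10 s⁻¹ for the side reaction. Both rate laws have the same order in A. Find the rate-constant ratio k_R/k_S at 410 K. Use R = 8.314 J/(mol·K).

With equal orders, S_{R/S} = k_R/k_S = (A_R/A_S)·exp[(E_S−E_R)/(RT)].
(E_S−E_R)/(RT) = (46.7−30.1)×10³/(8.314×410) = 16600/3409 = 4.870.
k_R/k_S = (8.85×10^7/3.56×10^10)·exp(4.870) = 0.002486 × 130.3 = 0.324.

0.324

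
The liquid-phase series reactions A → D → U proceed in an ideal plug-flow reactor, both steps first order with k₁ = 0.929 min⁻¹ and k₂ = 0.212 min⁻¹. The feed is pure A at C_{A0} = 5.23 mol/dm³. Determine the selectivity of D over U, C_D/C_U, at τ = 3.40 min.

1.50

Solving the coupled first-order balances gives C_D(τ) = [k₁/(k₂−k₁)]·C_{A0}·(e^(−k₁τ) − e^(−k₂τ)).
e^(−k₁τ) = e^(−0.929×3.40) = e^(−3.159) = 0.04249; e^(−k₂τ) = e^(−0.7208) = 0.4864.
C_D = 0.929×5.23/(0.212−0.929) × (0.04249−0.4864) = (-6.776)×(-0.4439) = 3.008 mol/dm³.
C_A = C_{A0}e^(−k₁τ) = 0.2222 mol/dm³, so C_U = C_{A0}−C_A−C_D = 2.000 mol/dm³; C_D/C_U = 1.50.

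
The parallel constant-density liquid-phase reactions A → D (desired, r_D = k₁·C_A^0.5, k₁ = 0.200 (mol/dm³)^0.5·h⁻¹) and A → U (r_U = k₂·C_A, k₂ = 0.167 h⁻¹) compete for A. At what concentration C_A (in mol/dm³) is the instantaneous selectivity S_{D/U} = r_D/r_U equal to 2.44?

S_{D/U} = (k₁/k₂)·C_A^-0.5 ⇒ C_A = (S·k₂/k₁)^(-2).
= (2.44×0.167/0.200)^(-2) = (2.037)^(-2) = 0.241 mol/dm³.

0.241 mol/dm³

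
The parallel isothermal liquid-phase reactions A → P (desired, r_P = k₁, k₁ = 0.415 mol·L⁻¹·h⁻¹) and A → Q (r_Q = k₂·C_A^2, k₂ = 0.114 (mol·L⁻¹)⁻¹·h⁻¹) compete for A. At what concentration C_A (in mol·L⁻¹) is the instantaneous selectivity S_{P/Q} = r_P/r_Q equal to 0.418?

S_{P/Q} = (k₁/k₂)·C_A^-2 ⇒ C_A = (S·k₂/k₁)^(-0.5).
= (0.418×0.114/0.415)^(-0.5) = (0.1148)^(-0.5) = 2.95 mol·L⁻¹.

2.95 mol·L⁻¹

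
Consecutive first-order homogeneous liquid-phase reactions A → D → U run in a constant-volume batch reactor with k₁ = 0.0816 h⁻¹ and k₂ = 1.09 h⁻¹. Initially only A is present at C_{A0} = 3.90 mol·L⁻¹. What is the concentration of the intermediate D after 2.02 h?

0.233 mol·L⁻¹

The intermediate concentration in a first-order A→B→C sequence is C_D = k₁C_{A0}(e^(−k₁t) − e^(−k₂t))/(k₂−k₁).
e^(−k₁t) = e^(−0.0816×2.02) = e^(−0.1648) = 0.8480; e^(−k₂t) = e^(−2.202) = 0.1106.
C_D = 0.0816×3.90/(1.09−0.0816) × (0.8480−0.1106) = 0.3156×0.7374 = 0.2327 mol·L⁻¹.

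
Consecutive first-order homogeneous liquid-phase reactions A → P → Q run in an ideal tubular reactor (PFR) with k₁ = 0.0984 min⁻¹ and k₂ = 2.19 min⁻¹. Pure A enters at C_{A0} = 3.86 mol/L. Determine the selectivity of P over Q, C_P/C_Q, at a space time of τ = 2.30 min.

The intermediate concentration in a first-order A→B→C sequence is C_P = k₁C_{A0}(e^(−k₁τ) − e^(−k₂τ))/(k₂−k₁).
e^(−k₁τ) = e^(−0.0984×2.30) = e^(−0.2263) = 0.7975; e^(−k₂τ) = e^(−5.037) = 0.006493.
C_P = 0.0984×3.86/(2.19−0.0984) × (0.7975−0.006493) = 0.1816×0.7910 = 0.1436 mol/L.
C_A = C_{A0}e^(−k₁τ) = 3.078 mol/L, so C_Q = C_{A0}−C_A−C_P = 0.6382 mol/L; C_P/C_Q = 0.225.

0.225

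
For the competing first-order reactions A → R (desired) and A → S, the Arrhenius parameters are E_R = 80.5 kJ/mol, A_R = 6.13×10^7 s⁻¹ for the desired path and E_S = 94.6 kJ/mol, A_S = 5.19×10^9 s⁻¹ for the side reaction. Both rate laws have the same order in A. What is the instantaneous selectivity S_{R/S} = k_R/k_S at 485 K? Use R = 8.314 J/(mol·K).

0.390

k_R/k_S = (A_R/A_S)·exp[−(E_R−E_S)/(RT)] = (A_R/A_S)·exp[(E_S−E_R)/(RT)].
(E_S−E_R)/(RT) = (94.6−80.5)×10³/(8.314×485) = 14100/4032 = 3.497.
k_R/k_S = (6.13×10^7/5.19×10^9)·exp(3.497) = 0.01181 × 33.01 = 0.390.
Since E_R < E_S, lowering the temperature improves selectivity toward R.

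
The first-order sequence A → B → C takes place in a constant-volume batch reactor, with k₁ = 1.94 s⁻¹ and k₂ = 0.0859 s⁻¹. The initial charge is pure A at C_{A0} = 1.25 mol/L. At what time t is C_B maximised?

Setting dC_B/dt = 0 gives t_opt = ln(k₂/k₁)/(k₂−k₁).
= ln(0.0859/1.94)/(0.0859−1.94) = ln(0.04428)/-1.854 = -3.117/-1.854 = 1.68 s.

1.68 s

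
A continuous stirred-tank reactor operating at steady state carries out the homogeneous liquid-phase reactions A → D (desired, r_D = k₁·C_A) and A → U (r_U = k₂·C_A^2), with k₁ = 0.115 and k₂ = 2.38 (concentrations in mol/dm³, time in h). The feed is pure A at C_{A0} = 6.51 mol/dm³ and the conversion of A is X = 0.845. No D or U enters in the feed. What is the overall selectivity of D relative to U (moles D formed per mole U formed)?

Exit C_A = C_{A0}(1−X) = 6.51×0.155 = 1.009 mol/dm³.
A CSTR operates uniformly at the exit composition, giving r_D = 0.1160 and r_U = 2.423 (each k·C_A^n at C_A = 1.009).
Overall selectivity = C_D/C_U = r_Dτ/(r_Uτ) = r_D/r_U = 0.0479.

0.0479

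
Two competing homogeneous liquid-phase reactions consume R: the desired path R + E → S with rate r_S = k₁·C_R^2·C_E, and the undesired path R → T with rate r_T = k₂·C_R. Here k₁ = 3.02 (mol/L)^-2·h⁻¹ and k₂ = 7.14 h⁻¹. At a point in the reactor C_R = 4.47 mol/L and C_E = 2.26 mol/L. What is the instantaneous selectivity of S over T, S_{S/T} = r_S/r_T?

4.27

S_{S/T} = r_S/r_T = (k₁·C_R^2·C_E)/(k₂·C_R) = (k₁/k₂)·C_R·C_E.
= (3.02×4.470^2×2.260) / (7.14×4.470) = 136.4/31.92 = 4.27.
Since the desired path is higher order in R, keeping C_R high (PFR or concentrated feed) favours S.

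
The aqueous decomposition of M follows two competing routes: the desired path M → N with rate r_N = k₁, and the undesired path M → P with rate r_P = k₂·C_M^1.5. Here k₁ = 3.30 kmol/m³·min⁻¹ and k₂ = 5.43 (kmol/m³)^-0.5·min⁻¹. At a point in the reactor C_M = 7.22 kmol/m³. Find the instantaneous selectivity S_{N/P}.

0.0313

S_{N/P} = r_N/r_P = (k₁)/(k₂·C_M^1.5) = (k₁/k₂)·C_M^-1.5.
= (3.30) / (5.43×7.220^1.5) = 3.300/105.3 = 0.0313.
The undesired path is higher order in M, so low C_M (CSTR or dilute feed) favours N.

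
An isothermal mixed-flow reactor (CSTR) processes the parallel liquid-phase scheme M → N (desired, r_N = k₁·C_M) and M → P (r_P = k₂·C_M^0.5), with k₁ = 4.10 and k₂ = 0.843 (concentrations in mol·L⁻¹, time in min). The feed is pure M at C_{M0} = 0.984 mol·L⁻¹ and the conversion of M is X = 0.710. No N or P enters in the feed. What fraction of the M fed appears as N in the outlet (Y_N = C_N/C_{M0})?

Exit C_M = C_{M0}(1−X) = 0.984×0.290 = 0.2854 mol·L⁻¹.
In a CSTR the entire volume is at exit conditions, so r_N = 4.10×0.2854 = 1.170 and r_P = 0.843×0.2854^0.5 = 0.4503.
Fraction of consumed M going to N: r_N/(r_N+r_P) = 0.7221.
C_N = 0.7221·C_{M0}·X = 0.7221×0.984×0.710 = 0.504 mol·L⁻¹; Y_N = C_N/C_{M0} = 0.513.

0.513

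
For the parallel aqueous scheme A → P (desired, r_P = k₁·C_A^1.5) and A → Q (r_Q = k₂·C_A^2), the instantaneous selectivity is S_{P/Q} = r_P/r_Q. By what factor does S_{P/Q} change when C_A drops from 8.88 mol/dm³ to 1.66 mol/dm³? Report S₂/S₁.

2.31

S_{P/Q} = (k₁/k₂)·C_A^-0.5, so S₂/S₁ = (C_{A,2}/C_{A,1})^-0.5.
= (1.66/8.88)^(-0.5) = (0.1869)^(-0.5) = 2.31.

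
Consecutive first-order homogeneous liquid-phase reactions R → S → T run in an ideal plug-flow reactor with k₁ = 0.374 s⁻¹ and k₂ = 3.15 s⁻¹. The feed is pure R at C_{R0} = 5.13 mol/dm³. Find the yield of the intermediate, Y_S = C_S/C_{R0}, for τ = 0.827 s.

0.0889

The intermediate concentration in a first-order A→B→C sequence is C_S = k₁C_{R0}(e^(−k₁τ) − e^(−k₂τ))/(k₂−k₁).
e^(−k₁τ) = e^(−0.374×0.827) = e^(−0.3093) = 0.7340; e^(−k₂τ) = e^(−2.605) = 0.07390.
C_S = 0.374×5.13/(3.15−0.374) × (0.7340−0.07390) = 0.6911×0.6601 = 0.4562 mol/dm³.
Y_S = C_S/C_{R0} = 0.4562/5.13 = 0.0889.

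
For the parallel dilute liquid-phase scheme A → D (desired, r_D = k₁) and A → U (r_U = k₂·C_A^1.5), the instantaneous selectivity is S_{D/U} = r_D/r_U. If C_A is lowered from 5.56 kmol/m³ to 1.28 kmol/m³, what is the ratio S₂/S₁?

9.05

S_{D/U} = (k₁/k₂)·C_A^-1.5, so S₂/S₁ = (C_{A,2}/C_{A,1})^-1.5.
= (1.28/5.56)^(-1.5) = (0.2302)^(-1.5) = 9.05.
Selectivity toward D rises as C_A falls — low-concentration operation is favoured.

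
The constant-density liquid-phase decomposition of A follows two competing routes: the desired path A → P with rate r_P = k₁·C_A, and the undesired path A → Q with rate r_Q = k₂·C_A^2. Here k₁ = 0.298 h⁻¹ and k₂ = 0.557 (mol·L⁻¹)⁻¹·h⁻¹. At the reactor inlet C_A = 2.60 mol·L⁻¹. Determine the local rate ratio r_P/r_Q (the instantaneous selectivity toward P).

0.206

S_{P/Q} = r_P/r_Q = (k₁·C_A)/(k₂·C_A^2) = (k₁/k₂)·C_A⁻¹.
= (0.298×2.600) / (0.557×2.600^2) = 0.7748/3.765 = 0.206.
The undesired path is higher order in A, so low C_A (CSTR or dilute feed) favours P.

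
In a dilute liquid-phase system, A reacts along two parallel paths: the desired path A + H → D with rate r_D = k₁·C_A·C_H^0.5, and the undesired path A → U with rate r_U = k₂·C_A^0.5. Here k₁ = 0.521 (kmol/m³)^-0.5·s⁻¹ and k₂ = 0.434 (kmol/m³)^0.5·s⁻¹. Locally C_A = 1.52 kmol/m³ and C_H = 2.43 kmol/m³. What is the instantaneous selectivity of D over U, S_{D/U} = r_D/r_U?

S_{D/U} = r_D/r_U = (k₁·C_A·C_H^0.5)/(k₂·C_A^0.5) = (k₁/k₂)·C_A^0.5·C_H^0.5.
= (0.521×1.520×2.430^0.5) / (0.434×1.520^0.5) = 1.234/0.5351 = 2.31.
Since the desired path is higher order in A, keeping C_A high (PFR or concentrated feed) favours D.

2.31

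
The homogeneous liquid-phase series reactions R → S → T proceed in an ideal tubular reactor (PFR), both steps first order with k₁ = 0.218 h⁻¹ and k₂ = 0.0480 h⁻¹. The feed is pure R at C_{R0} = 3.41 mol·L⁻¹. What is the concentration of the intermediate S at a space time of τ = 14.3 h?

2.01 mol·L⁻¹

The intermediate concentration in a first-order A→B→C sequence is C_S = k₁C_{R0}(e^(−k₁τ) − e^(−k₂τ))/(k₂−k₁).
e^(−k₁τ) = e^(−0.218×14.3) = e^(−3.117) = 0.04427; e^(−k₂τ) = e^(−0.6864) = 0.5034.
C_S = 0.218×3.41/(0.0480−0.218) × (0.04427−0.5034) = (-4.373)×(-0.4591) = 2.008 mol·L⁻¹.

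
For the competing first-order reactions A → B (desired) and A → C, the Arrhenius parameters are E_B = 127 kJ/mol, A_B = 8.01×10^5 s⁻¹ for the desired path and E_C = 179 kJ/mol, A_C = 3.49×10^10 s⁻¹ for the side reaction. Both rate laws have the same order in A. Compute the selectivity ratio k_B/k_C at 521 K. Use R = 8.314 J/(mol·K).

3.75

Since both paths have the same order in A, the concentration cancels and S_{B/C} = k_B/k_C = (A_B/A_C)·exp[(E_C−E_B)/(RT)].
(E_C−E_B)/(RT) = (179−127)×10³/(8.314×521) = 52000/4332 = 12.00.
k_B/k_C = (8.01×10^5/3.49×10^10)·exp(12.00) = 2.295×10^-5 × 1.635×10^5 = 3.75.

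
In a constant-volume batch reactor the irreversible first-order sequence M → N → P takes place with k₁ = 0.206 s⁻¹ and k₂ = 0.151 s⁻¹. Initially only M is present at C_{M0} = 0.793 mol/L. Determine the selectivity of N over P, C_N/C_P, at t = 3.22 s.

3.37

The intermediate concentration in a first-order A→B→C sequence is C_N = k₁C_{M0}(e^(−k₁t) − e^(−k₂t))/(k₂−k₁).
e^(−k₁t) = e^(−0.206×3.22) = e^(−0.6633) = 0.5151; e^(−k₂t) = e^(−0.4862) = 0.6149.
C_N = 0.206×0.793/(0.151−0.206) × (0.5151−0.6149) = (-2.970)×(-0.09981) = 0.2964 mol/L.
C_M = C_{M0}e^(−k₁t) = 0.4085 mol/L, so C_P = C_{M0}−C_M−C_N = 0.08805 mol/L; C_N/C_P = 3.37.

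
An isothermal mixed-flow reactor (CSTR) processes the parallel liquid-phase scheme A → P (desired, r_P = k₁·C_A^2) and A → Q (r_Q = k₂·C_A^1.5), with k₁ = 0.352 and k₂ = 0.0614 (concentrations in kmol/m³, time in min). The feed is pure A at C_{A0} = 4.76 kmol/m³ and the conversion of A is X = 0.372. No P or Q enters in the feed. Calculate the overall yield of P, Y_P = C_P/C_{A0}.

Exit C_A = C_{A0}(1−X) = 4.76×0.628 = 2.989 kmol/m³.
In a CSTR the entire volume is at exit conditions, so r_P = 0.352×2.989^2 = 3.145 and r_Q = 0.0614×2.989^1.5 = 0.3173.
Fraction of consumed A going to P: r_P/(r_P+r_Q) = 0.9084.
C_P = 0.9084·C_{A0}·X = 0.9084×4.76×0.372 = 1.61 kmol/m³; Y_P = C_P/C_{A0} = 0.338.

0.338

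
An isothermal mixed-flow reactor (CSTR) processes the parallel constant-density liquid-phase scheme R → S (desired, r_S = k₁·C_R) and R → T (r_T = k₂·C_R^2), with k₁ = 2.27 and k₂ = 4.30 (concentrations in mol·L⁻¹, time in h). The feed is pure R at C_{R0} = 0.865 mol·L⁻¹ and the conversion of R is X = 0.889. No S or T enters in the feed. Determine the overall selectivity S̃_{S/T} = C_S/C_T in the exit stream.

Exit C_R = C_{R0}(1−X) = 0.865×0.111 = 0.09601 mol·L⁻¹.
Rates in a CSTR are evaluated at the outlet concentration: r_S = 2.27×0.09601 = 0.2180, r_T = 4.30×0.09601^2 = 0.03964.
Overall selectivity = C_S/C_T = r_Sτ/(r_Tτ) = r_S/r_T = 5.50.

5.50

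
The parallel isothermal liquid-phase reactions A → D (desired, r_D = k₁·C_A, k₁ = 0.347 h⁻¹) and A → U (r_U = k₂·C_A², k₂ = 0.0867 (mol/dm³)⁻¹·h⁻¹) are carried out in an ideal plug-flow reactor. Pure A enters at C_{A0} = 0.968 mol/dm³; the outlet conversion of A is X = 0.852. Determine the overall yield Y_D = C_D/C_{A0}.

0.750

C_A = C_{A0}(1−X) = 0.1433 mol/dm³.
Along a PFR/batch, dC_D/dC_A = −r_D/(r_D+r_U) = −k₁/(k₁+k₂·C_A).
Integrating from C_{A0} to C_A: C_D = (0.347/0.0867)·ln[(0.347+0.0867·0.968)/(0.347+0.0867·0.143)] = 4.002·ln(0.4309/0.3594) = 0.7262 mol/dm³.
Y_D = C_D/C_{A0} = 0.7262/0.968 = 0.750.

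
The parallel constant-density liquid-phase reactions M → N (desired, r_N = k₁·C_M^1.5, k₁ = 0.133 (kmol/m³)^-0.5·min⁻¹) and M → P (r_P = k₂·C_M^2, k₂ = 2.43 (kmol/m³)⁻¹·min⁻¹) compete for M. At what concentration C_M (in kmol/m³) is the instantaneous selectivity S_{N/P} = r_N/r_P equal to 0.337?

0.0264 kmol/m³

S_{N/P} = (k₁/k₂)·C_M^-0.5 ⇒ C_M = (S·k₂/k₁)^(-2).
= (0.337×2.43/0.133)^(-2) = (6.157)^(-2) = 0.0264 kmol/m³.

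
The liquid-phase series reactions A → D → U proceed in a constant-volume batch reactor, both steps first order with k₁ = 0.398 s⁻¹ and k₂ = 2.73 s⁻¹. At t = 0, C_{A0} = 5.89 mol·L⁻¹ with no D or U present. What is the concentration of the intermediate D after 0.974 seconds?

0.612 mol·L⁻¹

Solving the coupled first-order balances gives C_D(t) = [k₁/(k₂−k₁)]·C_{A0}·(e^(−k₁t) − e^(−k₂t)).
e^(−k₁t) = e^(−0.398×0.974) = e^(−0.3877) = 0.6786; e^(−k₂t) = e^(−2.659) = 0.07002.
C_D = 0.398×5.89/(2.73−0.398) × (0.6786−0.07002) = 1.005×0.6086 = 0.6118 mol·L⁻¹.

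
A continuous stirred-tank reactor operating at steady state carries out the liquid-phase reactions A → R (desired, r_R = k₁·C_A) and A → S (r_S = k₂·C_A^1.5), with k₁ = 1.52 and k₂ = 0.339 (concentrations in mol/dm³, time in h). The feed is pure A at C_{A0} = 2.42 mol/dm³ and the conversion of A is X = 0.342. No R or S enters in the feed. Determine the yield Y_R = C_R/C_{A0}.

0.267

Exit C_A = C_{A0}(1−X) = 2.42×0.658 = 1.592 mol/dm³.
A CSTR operates uniformly at the exit composition, giving r_R = 2.420 and r_S = 0.6812 (each k·C_A^n at C_A = 1.592).
Fraction of consumed A going to R: r_R/(r_R+r_S) = 0.7804.
C_R = 0.7804·C_{A0}·X = 0.7804×2.42×0.342 = 0.646 mol/dm³; Y_R = C_R/C_{A0} = 0.267.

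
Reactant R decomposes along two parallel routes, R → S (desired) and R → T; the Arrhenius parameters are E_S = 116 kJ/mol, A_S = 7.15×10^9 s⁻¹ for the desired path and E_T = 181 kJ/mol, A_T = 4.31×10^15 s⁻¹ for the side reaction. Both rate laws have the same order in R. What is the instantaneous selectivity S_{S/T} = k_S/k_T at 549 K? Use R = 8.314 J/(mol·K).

With equal orders, S_{S/T} = k_S/k_T = (A_S/A_T)·exp[(E_T−E_S)/(RT)].
(E_T−E_S)/(RT) = (181−116)×10³/(8.314×549) = 65000/4564 = 14.24.
k_S/k_T = (7.15×10^9/4.31×10^15)·exp(14.24) = 1.659×10^-6 × 1.530×10^6 = 2.54.
Since E_S < E_T, lowering the temperature improves selectivity toward S.

2.54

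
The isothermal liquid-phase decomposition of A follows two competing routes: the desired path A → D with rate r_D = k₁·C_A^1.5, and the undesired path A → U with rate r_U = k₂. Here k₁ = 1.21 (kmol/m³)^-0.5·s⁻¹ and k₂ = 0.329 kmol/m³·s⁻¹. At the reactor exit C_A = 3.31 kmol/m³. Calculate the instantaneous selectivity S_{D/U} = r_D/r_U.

S_{D/U} = r_D/r_U = (k₁·C_A^1.5)/(k₂) = (k₁/k₂)·C_A^1.5.
= (1.21×3.310^1.5) / (0.329) = 7.287/0.3290 = 22.1.
Since the desired path is higher order in A, keeping C_A high (PFR or concentrated feed) favours D.

22.1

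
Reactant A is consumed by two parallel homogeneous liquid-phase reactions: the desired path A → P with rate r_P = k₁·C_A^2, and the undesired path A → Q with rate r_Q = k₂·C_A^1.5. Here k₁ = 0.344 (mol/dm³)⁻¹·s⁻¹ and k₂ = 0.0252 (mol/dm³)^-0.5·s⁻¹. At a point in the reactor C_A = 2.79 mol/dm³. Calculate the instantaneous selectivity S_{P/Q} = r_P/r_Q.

22.8

S_{P/Q} = r_P/r_Q = (k₁·C_A^2)/(k₂·C_A^1.5) = (k₁/k₂)·C_A^0.5.
= (0.344×2.790^2) / (0.0252×2.790^1.5) = 2.678/0.1174 = 22.8.
Since the desired path is higher order in A, keeping C_A high (PFR or concentrated feed) favours P.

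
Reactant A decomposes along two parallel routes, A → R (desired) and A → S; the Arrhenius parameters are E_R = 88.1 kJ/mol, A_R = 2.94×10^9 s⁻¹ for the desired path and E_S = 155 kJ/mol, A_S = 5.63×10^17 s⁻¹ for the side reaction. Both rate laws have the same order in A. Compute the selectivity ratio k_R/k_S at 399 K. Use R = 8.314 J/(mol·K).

With equal orders, S_{R/S} = k_R/k_S = (A_R/A_S)·exp[(E_S−E_R)/(RT)].
(E_S−E_R)/(RT) = (155−88.1)×10³/(8.314×399) = 66900/3317 = 20.17.
k_R/k_S = (2.94×10^9/5.63×10^17)·exp(20.17) = 5.222×10^-9 × 5.734×10^8 = 2.99.

2.99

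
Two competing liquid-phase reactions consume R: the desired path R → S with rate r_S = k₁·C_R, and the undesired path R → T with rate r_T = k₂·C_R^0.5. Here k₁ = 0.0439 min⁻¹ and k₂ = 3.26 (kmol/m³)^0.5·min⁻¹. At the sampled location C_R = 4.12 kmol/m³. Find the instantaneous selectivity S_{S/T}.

S_{S/T} = r_S/r_T = (k₁·C_R)/(k₂·C_R^0.5) = (k₁/k₂)·C_R^0.5.
= (0.0439×4.120) / (3.26×4.120^0.5) = 0.1809/6.617 = 0.0273.
Since the desired path is higher order in R, keeping C_R high (PFR or concentrated feed) favours S.

0.0273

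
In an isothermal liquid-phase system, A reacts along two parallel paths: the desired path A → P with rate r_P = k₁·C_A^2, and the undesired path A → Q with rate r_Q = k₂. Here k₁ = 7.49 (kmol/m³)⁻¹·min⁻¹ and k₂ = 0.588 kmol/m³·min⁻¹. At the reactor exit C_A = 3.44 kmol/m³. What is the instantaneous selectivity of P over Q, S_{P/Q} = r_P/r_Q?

151

S_{P/Q} = r_P/r_Q = (k₁·C_A^2)/(k₂) = (k₁/k₂)·C_A^2.
= (7.49×3.440^2) / (0.588) = 88.63/0.5880 = 151.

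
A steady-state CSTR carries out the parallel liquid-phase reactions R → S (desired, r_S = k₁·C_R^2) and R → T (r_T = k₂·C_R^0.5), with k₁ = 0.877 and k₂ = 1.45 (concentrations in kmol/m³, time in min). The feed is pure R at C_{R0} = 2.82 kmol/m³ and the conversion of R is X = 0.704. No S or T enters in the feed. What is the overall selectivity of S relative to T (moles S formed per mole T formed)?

Exit C_R = C_{R0}(1−X) = 2.82×0.296 = 0.8347 kmol/m³.
Rates in a CSTR are evaluated at the outlet concentration: r_S = 0.877×0.8347^2 = 0.6111, r_T = 1.45×0.8347^0.5 = 1.325.
Overall selectivity = C_S/C_T = r_Sτ/(r_Tτ) = r_S/r_T = 0.461.

0.461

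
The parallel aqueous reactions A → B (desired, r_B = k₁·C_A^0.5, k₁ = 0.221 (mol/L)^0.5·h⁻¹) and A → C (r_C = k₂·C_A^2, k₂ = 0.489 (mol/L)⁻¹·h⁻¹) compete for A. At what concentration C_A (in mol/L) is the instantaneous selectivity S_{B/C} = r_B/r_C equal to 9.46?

S_{B/C} = (k₁/k₂)·C_A^-1.5 ⇒ C_A = (S·k₂/k₁)^(1/(-1.5)).
= (9.46×0.489/0.221)^(-0.6667) = (20.93)^(-0.6667) = 0.132 mol/L.

0.132 mol/L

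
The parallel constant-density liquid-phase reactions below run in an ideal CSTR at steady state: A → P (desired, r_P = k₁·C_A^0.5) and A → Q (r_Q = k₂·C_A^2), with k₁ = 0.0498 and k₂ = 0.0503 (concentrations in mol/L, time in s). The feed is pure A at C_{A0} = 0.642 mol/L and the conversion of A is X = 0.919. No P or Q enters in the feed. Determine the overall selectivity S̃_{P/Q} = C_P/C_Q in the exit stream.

83.5

Exit C_A = C_{A0}(1−X) = 0.642×0.0810 = 0.05200 mol/L.
In a CSTR the entire volume is at exit conditions, so r_P = 0.0498×0.05200^0.5 = 0.01136 and r_Q = 0.0503×0.05200^2 = 1.360×10^-4.
Overall selectivity = C_P/C_Q = r_Pτ/(r_Qτ) = r_P/r_Q = 83.5.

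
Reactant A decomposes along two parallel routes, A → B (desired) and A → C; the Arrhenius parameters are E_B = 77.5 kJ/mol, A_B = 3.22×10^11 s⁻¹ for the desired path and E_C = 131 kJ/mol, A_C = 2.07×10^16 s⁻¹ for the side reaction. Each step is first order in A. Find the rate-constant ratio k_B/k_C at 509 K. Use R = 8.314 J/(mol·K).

4.81

With equal orders, S_{B/C} = k_B/k_C = (A_B/A_C)·exp[(E_C−E_B)/(RT)].
(E_C−E_B)/(RT) = (131−77.5)×10³/(8.314×509) = 53500/4232 = 12.64.
k_B/k_C = (3.22×10^11/2.07×10^16)·exp(12.64) = 1.556×10^-5 × 3.094×10^5 = 4.81.
Since E_B < E_C, lowering the temperature improves selectivity toward B.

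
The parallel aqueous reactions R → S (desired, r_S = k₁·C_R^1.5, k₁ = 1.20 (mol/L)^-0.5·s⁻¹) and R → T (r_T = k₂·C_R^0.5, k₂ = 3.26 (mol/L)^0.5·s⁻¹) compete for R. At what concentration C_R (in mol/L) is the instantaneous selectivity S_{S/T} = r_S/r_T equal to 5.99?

16.3 mol/L

S_{S/T} = (k₁/k₂)·C_R ⇒ C_R = S·k₂/k₁.
= 5.99×3.26/1.20 = 16.3 mol/L.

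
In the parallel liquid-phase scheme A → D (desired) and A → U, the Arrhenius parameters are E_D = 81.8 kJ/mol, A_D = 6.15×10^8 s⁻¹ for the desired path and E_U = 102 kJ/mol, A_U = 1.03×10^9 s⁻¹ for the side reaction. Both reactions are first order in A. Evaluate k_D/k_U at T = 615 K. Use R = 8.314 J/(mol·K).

Since both paths have the same order in A, the concentration cancels and S_{D/U} = k_D/k_U = (A_D/A_U)·exp[(E_U−E_D)/(RT)].
(E_U−E_D)/(RT) = (102−81.8)×10³/(8.314×615) = 20200/5113 = 3.951.
k_D/k_U = (6.15×10^8/1.03×10^9)·exp(3.951) = 0.5971 × 51.97 = 31.0.

31.0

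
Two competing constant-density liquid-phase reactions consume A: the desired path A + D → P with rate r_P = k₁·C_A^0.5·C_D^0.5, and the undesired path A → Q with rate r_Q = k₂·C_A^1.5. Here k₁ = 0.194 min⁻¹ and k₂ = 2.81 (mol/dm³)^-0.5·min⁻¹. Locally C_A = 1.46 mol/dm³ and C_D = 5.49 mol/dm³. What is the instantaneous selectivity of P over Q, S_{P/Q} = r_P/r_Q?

0.111

S_{P/Q} = r_P/r_Q = (k₁·C_A^0.5·C_D^0.5)/(k₂·C_A^1.5) = (k₁/k₂)·C_A⁻¹·C_D^0.5.
= (0.194×1.460^0.5×5.490^0.5) / (2.81×1.460^1.5) = 0.5492/4.957 = 0.111.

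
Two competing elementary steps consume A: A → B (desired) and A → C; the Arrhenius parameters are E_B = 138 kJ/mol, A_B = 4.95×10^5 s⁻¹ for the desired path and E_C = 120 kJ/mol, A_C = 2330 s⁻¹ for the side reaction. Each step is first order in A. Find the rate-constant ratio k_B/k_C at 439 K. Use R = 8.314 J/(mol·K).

1.53

Since both paths have the same order in A, the concentration cancels and S_{B/C} = k_B/k_C = (A_B/A_C)·exp[(E_C−E_B)/(RT)].
(E_C−E_B)/(RT) = (120−138)×10³/(8.314×439) = -18000/3650 = -4.932.
k_B/k_C = (4.95×10^5/2330)·exp(-4.932) = 212.4 × 0.007214 = 1.53.
Since E_B > E_C, raising the temperature improves selectivity toward B.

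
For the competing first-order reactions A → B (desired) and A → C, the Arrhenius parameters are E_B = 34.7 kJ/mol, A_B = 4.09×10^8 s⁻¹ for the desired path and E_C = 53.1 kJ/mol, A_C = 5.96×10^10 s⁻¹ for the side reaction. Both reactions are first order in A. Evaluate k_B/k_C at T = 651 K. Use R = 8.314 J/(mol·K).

0.206

With equal orders, S_{B/C} = k_B/k_C = (A_B/A_C)·exp[(E_C−E_B)/(RT)].
(E_C−E_B)/(RT) = (53.1−34.7)×10³/(8.314×651) = 18400/5412 = 3.400.
k_B/k_C = (4.09×10^8/5.96×10^10)·exp(3.400) = 0.006862 × 29.95 = 0.206.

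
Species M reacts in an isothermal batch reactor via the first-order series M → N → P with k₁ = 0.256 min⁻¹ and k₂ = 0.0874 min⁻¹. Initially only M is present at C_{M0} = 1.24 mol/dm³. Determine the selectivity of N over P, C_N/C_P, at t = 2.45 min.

For first-order series with pure M initially, C_N(t) = k₁C_{M0}/(k₂−k₁)·(e^(−k₁t) − e^(−k₂t)).
e^(−k₁t) = e^(−0.256×2.45) = e^(−0.6272) = 0.5341; e^(−k₂t) = e^(−0.2141) = 0.8072.
C_N = 0.256×1.24/(0.0874−0.256) × (0.5341−0.8072) = (-1.883)×(-0.2732) = 0.5143 mol/dm³.
C_M = C_{M0}e^(−k₁t) = 0.6623 mol/dm³, so C_P = C_{M0}−C_M−C_N = 0.06343 mol/dm³; C_N/C_P = 8.11.

8.11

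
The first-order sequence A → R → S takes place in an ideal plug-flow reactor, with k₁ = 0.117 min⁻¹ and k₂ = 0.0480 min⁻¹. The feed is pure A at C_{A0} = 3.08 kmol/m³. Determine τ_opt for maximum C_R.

For first-order series the maximum of C_R occurs at τ_opt = ln(k₂/k₁)/(k₂−k₁).
= ln(0.0480/0.117)/(0.0480−0.117) = ln(0.4103)/-0.06900 = -0.8910/-0.06900 = 12.9 min.

12.9 min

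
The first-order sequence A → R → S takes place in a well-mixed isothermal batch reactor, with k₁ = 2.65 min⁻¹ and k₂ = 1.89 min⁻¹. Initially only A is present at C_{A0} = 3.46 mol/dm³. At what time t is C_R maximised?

0.445 min

Setting dC_R/dt = 0 gives t_opt = ln(k₂/k₁)/(k₂−k₁).
= ln(1.89/2.65)/(1.89−2.65) = ln(0.7132)/-0.7600 = -0.3380/-0.7600 = 0.445 min.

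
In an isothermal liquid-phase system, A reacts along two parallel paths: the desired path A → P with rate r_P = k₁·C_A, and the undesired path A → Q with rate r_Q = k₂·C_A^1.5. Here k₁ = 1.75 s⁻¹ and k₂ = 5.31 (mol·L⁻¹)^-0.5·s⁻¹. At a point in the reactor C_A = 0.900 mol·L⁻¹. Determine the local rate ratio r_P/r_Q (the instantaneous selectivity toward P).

0.347

S_{P/Q} = r_P/r_Q = (k₁·C_A)/(k₂·C_A^1.5) = (k₁/k₂)·C_A^-0.5.
= (1.75×0.9000) / (5.31×0.9000^1.5) = 1.575/4.534 = 0.347.
The undesired path is higher order in A, so low C_A (CSTR or dilute feed) favours P.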